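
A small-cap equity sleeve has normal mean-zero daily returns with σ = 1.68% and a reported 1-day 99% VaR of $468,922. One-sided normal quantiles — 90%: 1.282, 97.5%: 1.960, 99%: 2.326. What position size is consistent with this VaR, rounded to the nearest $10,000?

VaR as a fraction of value: z·σ = 2.326 × 1.68% = 3.90768%.
Position = $468,922 / 0.0390768 = $12,000,010.

$12,000,000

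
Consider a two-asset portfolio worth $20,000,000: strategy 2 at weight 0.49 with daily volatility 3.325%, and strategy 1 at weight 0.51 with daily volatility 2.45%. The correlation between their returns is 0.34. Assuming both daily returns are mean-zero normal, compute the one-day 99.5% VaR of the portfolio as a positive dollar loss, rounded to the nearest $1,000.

σ_p² = 0.49²·3.325² + 0.51²·2.45² + 2·0.34·0.49·0.51·3.325·2.45 = 5.6000 (%²).
σ_p = √5.6000 = 2.366%.
At 99.5%, z = 2.576.
VaR = 2.576 × 2.366% = 6.095%; on $20,000,000 that is $1,219,000.

$1,219,000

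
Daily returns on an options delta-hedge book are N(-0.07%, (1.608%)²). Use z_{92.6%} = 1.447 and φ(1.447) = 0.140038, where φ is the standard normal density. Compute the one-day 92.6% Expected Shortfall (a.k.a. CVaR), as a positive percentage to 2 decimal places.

3.11%

Tail multiplier: φ(z)/(1−α) = 0.140038 / 0.074 = 1.892.
ES = −(-0.07%) + 1.608% × 1.892 = 3.112%.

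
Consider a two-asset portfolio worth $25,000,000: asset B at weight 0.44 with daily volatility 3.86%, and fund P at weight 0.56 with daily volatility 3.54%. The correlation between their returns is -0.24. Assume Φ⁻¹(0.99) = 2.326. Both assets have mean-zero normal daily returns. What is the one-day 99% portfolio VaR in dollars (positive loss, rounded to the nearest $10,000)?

σ_p² = 0.44²·3.86² + 0.56²·3.54² + 2·-0.24·0.44·0.56·3.86·3.54 = 5.1984 (%²).
σ_p = √5.1984 = 2.280%.
VaR = 2.326 × 2.280% = 5.303%; on $25,000,000 that is $1,325,750.

$1,330,000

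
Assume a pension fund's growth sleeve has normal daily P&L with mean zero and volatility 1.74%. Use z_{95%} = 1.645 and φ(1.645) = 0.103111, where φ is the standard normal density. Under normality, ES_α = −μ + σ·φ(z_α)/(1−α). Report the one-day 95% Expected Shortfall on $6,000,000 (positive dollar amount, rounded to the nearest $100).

Tail multiplier: φ(z)/(1−α) = 0.103111 / 0.05 = 2.062.
ES = 1.74% × 2.062 = 3.588%.
On $6,000,000: 0.03588 × $6,000,000 = $215,280.

$215,300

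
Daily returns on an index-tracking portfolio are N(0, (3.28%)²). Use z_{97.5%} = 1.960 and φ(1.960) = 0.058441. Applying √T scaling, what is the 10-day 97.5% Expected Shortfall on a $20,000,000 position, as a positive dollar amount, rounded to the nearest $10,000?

σ_{10d} = 3.28% × √10 = 10.372%.
ES multiplier = φ(z)/(1−α) = 0.058441/0.025 = 2.338.
ES = 10.372% × 2.338 = 24.250%; on $20,000,000: $4,850,000.

$4,850,000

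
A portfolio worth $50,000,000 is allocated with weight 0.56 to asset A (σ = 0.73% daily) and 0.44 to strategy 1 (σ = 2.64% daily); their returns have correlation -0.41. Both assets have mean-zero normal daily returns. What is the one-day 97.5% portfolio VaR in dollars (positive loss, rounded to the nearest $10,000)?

$1,040,000

σ_p² = 0.56²·0.73² + 0.44²·2.64² + 2·-0.41·0.56·0.44·0.73·2.64 = 1.1270 (%²).
σ_p = √1.1270 = 1.062%.
At 97.5%, z = 1.960.
VaR = 1.960 × 1.062% = 2.082%; on $50,000,000 that is $1,041,000.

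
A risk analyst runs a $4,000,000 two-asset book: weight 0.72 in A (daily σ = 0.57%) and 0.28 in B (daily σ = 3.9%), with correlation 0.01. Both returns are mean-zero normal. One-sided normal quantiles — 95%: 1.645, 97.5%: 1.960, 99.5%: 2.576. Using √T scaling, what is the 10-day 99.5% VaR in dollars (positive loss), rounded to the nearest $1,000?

σ_p = √(0.72²·0.57² + 0.28²·3.9² + 2·0.01·0.72·0.28·0.57·3.9) = 1.170%.
σ_{10d} = 1.170% × √10 = 3.700%.
VaR = 2.576 × 3.700% = 9.531%; on $4,000,000 that is $381,240.

$381,000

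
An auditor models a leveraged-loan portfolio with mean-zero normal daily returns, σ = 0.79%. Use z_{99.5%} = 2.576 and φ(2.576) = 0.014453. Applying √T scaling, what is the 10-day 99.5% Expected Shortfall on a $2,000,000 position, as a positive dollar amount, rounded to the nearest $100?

σ_{10d} = 0.79% × √10 = 2.498%.
ES multiplier = φ(z)/(1−α) = 0.014453/0.005 = 2.891.
ES = 2.498% × 2.891 = 7.222%; on $2,000,000: $144,440.

$144,400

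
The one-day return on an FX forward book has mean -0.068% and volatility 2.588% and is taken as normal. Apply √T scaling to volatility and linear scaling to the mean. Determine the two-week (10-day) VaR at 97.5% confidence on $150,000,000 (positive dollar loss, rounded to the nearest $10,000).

At 97.5%, z = 1.960.
σ_{10d} = 2.588% × √10 = 8.184%; μ_{10d} = 10 × -0.068% = -0.680%.
VaR = −(-0.680%) + 1.960 × 8.184% = 16.721%.
On $150,000,000: 0.16721 × $150,000,000 = $25,081,500.

$25,080,000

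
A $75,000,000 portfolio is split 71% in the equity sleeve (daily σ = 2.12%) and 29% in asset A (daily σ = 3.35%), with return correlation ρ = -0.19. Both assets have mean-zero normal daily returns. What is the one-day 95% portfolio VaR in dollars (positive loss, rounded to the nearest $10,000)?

σ_p² = 0.71²·2.12² + 0.29²·3.35² + 2·-0.19·0.71·0.29·2.12·3.35 = 2.6538 (%²).
σ_p = √2.6538 = 1.629%.
At 95%, z = 1.645.
VaR = 1.645 × 1.629% = 2.680%; on $75,000,000 that is $2,010,000.

$2,010,000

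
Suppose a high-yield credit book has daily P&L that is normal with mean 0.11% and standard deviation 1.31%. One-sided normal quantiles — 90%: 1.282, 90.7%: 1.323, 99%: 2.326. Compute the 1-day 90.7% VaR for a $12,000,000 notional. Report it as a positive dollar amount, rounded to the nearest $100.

VaR = −μ + z·σ = −(0.11%) + 1.323 × 1.31% = 1.623%.
On $12,000,000: 0.01623 × $12,000,000 = $194,760.

$194,800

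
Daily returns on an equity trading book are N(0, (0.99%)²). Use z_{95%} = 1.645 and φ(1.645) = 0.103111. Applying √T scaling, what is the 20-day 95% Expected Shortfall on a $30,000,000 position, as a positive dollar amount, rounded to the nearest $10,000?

σ_{20d} = 0.99% × √20 = 4.427%.
ES multiplier = φ(z)/(1−α) = 0.103111/0.05 = 2.062.
ES = 4.427% × 2.062 = 9.128%; on $30,000,000: $2,738,400.

$2,740,000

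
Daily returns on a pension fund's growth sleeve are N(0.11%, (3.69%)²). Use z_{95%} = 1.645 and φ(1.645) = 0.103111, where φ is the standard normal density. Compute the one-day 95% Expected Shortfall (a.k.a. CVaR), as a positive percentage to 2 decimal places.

Tail multiplier: φ(z)/(1−α) = 0.103111 / 0.05 = 2.062.
ES = −(0.11%) + 3.69% × 2.062 = 7.499%.

7.50%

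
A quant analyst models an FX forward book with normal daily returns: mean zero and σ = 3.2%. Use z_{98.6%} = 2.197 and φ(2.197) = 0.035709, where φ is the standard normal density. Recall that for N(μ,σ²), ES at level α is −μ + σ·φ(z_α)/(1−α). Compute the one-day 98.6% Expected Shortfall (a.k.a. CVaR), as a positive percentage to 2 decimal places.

8.16%

Tail multiplier: φ(z)/(1−α) = 0.035709 / 0.014 = 2.551.
ES = 3.2% × 2.551 = 8.163%.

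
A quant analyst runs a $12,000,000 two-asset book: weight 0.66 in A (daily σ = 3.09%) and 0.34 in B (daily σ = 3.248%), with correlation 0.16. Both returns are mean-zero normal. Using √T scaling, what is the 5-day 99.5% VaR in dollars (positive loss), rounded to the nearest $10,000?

$1,710,000

σ_p = √(0.66²·3.09² + 0.34²·3.248² + 2·0.16·0.66·0.34·3.09·3.248) = 2.470%.
σ_{5d} = 2.470% × √5 = 5.523%.
z(99.5%) = 2.576.
VaR = 2.576 × 5.523% = 14.227%; on $12,000,000 that is $1,707,240.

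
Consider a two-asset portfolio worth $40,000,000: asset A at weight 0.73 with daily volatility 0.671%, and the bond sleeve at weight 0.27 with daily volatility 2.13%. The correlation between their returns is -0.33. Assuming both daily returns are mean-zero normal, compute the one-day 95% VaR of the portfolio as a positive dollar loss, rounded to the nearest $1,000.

$408,000

σ_p² = 0.73²·0.671² + 0.27²·2.13² + 2·-0.33·0.73·0.27·0.671·2.13 = 0.3848 (%²).
σ_p = √0.3848 = 0.620%.
At 95%, z = 1.645.
VaR = 1.645 × 0.620% = 1.020%; on $40,000,000 that is $408,000.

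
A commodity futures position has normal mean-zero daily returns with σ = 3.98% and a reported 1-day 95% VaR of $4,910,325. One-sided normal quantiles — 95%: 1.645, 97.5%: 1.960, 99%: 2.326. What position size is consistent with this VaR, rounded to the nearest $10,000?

VaR as a fraction of value: z·σ = 1.645 × 3.98% = 6.5471%.
Position = $4,910,325 / 0.065471 = $75,000,000.

$75,000,000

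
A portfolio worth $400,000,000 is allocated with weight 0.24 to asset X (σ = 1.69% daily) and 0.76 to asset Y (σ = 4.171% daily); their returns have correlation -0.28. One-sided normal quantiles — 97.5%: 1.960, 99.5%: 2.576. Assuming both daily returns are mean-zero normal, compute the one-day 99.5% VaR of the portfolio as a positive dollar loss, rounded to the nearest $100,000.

$31,700,000

σ_p² = 0.24²·1.69² + 0.76²·4.171² + 2·-0.28·0.24·0.76·1.69·4.171 = 9.4931 (%²).
σ_p = √9.4931 = 3.081%.
VaR = 2.576 × 3.081% = 7.937%; on $400,000,000 that is $31,748,000.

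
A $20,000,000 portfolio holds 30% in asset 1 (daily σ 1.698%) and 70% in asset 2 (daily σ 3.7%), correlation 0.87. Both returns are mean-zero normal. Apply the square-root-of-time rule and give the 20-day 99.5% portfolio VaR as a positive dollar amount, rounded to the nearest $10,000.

$7,010,000

σ_p = √(0.3²·1.698² + 0.7²·3.7² + 2·0.87·0.3·0.7·1.698·3.7) = 3.044%.
σ_{20d} = 3.044% × √20 = 13.613%.
z(99.5%) = 2.576.
VaR = 2.576 × 13.613% = 35.067%; on $20,000,000 that is $7,013,400.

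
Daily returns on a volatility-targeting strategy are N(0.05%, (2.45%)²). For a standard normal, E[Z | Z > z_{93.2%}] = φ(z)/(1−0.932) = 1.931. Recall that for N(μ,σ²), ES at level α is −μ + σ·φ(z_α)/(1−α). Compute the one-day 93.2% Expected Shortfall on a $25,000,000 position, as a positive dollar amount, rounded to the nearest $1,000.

$1,170,000

ES = −(0.05%) + 2.45% × 1.931 = 4.681%.
On $25,000,000: 0.04681 × $25,000,000 = $1,170,250.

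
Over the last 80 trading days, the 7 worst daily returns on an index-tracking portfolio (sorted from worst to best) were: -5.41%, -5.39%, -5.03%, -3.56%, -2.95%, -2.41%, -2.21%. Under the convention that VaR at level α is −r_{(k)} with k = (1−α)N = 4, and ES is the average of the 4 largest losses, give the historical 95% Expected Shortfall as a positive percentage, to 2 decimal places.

4.85%

The 4 worst returns sum to -19.39%.
ES = −(-19.39%) / 4 = 4.8475% ≈ 4.85%.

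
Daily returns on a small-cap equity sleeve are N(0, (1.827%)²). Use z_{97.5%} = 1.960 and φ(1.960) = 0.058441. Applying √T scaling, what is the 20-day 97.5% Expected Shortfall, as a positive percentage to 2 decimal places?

19.10%

σ_{20d} = 1.827% × √20 = 8.171%.
ES multiplier = φ(z)/(1−α) = 0.058441/0.025 = 2.338.
ES = 8.171% × 2.338 = 19.104%.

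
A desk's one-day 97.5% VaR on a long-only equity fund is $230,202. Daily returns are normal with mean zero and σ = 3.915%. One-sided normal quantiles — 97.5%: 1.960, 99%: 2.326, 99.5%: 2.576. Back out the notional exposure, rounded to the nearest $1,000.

VaR as a fraction of value: z·σ = 1.960 × 3.915% = 7.6734%.
Position = $230,202 / 0.076734 = $3,000,000.

$3,000,000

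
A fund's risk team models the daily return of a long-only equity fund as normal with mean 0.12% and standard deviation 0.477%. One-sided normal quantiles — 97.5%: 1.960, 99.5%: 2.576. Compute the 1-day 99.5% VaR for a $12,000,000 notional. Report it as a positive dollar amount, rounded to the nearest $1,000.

VaR = −μ + z·σ = −(0.12%) + 2.576 × 0.477% = 1.109%.
On $12,000,000: 0.01109 × $12,000,000 = $133,080.

$133,000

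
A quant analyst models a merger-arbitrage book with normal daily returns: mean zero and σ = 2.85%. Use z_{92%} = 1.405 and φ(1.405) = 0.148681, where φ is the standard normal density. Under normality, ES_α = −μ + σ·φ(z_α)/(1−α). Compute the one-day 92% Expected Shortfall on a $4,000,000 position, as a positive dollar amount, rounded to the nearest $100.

Tail multiplier: φ(z)/(1−α) = 0.148681 / 0.08 = 1.859.
ES = 2.85% × 1.859 = 5.298%.
On $4,000,000: 0.05298 × $4,000,000 = $211,920.

$211,900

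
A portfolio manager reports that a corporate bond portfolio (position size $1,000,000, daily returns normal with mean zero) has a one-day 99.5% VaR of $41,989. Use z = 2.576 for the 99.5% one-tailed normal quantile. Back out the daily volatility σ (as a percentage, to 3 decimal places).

1.630%

VaR as a fraction: $41,989 / $1,000,000 = 4.199%.
σ = VaR / z = 4.199% / 2.576 = 1.630%.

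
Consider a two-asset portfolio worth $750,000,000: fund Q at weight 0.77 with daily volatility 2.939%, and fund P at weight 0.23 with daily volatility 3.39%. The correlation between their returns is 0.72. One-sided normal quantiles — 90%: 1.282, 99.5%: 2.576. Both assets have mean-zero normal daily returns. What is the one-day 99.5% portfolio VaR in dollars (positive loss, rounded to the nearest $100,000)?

σ_p² = 0.77²·2.939² + 0.23²·3.39² + 2·0.72·0.77·0.23·2.939·3.39 = 8.2701 (%²).
σ_p = √8.2701 = 2.876%.
VaR = 2.576 × 2.876% = 7.409%; on $750,000,000 that is $55,567,500.

$55,600,000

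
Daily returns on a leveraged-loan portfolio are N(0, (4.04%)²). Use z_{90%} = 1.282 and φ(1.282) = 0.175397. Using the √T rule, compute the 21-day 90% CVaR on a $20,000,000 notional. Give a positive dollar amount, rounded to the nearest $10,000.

$6,490,000

σ_{21d} = 4.04% × √21 = 18.514%.
ES multiplier = φ(z)/(1−α) = 0.175397/0.1 = 1.754.
ES = 18.514% × 1.754 = 32.474%; on $20,000,000: $6,494,800.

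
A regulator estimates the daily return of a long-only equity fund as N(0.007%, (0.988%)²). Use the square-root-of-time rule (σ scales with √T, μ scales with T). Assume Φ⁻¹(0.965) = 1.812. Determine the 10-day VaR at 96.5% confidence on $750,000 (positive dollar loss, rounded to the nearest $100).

σ_{10d} = 0.988% × √10 = 3.124%; μ_{10d} = 10 × 0.007% = 0.070%.
VaR = −(0.070%) + 1.812 × 3.124% = 5.591%.
On $750,000: 0.05591 × $750,000 = $41,932.

$41,900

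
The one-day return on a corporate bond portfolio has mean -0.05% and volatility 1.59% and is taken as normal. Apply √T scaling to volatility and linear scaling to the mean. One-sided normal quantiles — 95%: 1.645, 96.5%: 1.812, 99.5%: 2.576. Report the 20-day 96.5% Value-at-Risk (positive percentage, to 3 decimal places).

σ_{20d} = 1.59% × √20 = 7.111%; μ_{20d} = 20 × -0.05% = -1.000%.
VaR = −(-1.000%) + 1.812 × 7.111% = 13.885%.

13.885%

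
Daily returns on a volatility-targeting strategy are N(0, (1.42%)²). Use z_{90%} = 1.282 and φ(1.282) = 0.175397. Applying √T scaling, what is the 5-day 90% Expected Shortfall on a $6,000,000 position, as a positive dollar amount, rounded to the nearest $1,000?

$334,000

σ_{5d} = 1.42% × √5 = 3.175%.
ES multiplier = φ(z)/(1−α) = 0.175397/0.1 = 1.754.
ES = 3.175% × 1.754 = 5.569%; on $6,000,000: $334,140.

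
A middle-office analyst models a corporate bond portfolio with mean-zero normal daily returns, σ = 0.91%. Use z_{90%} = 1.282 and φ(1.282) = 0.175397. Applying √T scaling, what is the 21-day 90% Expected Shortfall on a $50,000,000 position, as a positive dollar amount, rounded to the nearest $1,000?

$3,657,000

σ_{21d} = 0.91% × √21 = 4.170%.
ES multiplier = φ(z)/(1−α) = 0.175397/0.1 = 1.754.
ES = 4.170% × 1.754 = 7.314%; on $50,000,000: $3,657,000.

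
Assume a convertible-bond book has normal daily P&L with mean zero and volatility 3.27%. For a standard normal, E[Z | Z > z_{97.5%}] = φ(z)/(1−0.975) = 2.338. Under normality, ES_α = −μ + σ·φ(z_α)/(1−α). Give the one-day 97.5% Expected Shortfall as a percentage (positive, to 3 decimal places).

7.645%

ES = 3.27% × 2.338 = 7.645%.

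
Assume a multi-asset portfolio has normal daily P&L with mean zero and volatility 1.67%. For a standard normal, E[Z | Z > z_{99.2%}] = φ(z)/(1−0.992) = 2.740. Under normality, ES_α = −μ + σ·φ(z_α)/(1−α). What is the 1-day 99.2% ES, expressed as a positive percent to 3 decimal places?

4.576%

ES = 1.67% × 2.740 = 4.576%.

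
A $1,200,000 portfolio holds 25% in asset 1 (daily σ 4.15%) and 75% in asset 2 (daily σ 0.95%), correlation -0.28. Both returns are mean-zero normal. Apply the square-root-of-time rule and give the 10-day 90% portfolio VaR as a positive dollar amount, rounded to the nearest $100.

σ_p = √(0.25²·4.15² + 0.75²·0.95² + 2·-0.28·0.25·0.75·4.15·0.95) = 1.082%.
σ_{10d} = 1.082% × √10 = 3.422%.
z(90%) = 1.282.
VaR = 1.282 × 3.422% = 4.387%; on $1,200,000 that is $52,644.

$52,600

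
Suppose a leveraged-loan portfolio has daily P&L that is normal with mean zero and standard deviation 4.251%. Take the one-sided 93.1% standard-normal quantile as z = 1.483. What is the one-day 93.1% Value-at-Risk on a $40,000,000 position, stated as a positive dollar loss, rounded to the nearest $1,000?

VaR = z·σ = 1.483 × 4.251% = 6.304%.
On $40,000,000: 0.06304 × $40,000,000 = $2,521,600.

$2,522,000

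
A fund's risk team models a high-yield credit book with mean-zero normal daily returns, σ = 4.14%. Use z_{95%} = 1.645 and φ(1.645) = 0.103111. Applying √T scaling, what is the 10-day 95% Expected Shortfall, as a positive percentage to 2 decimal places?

27.00%

σ_{10d} = 4.14% × √10 = 13.092%.
ES multiplier = φ(z)/(1−α) = 0.103111/0.05 = 2.062.
ES = 13.092% × 2.062 = 26.996%.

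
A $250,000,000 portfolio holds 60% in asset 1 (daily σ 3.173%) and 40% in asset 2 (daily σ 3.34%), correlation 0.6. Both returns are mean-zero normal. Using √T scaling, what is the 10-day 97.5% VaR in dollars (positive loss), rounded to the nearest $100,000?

$45,100,000

σ_p = √(0.6²·3.173² + 0.4²·3.34² + 2·0.6·0.6·0.4·3.173·3.34) = 2.909%.
σ_{10d} = 2.909% × √10 = 9.199%.
z(97.5%) = 1.960.
VaR = 1.960 × 9.199% = 18.030%; on $250,000,000 that is $45,075,000.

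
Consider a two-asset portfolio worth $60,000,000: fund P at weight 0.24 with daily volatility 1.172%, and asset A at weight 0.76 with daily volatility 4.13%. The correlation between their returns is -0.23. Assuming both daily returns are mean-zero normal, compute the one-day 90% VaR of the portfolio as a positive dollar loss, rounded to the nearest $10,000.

$2,370,000

σ_p² = 0.24²·1.172² + 0.76²·4.13² + 2·-0.23·0.24·0.76·1.172·4.13 = 9.5251 (%²).
σ_p = √9.5251 = 3.086%.
At 90%, z = 1.282.
VaR = 1.282 × 3.086% = 3.956%; on $60,000,000 that is $2,373,600.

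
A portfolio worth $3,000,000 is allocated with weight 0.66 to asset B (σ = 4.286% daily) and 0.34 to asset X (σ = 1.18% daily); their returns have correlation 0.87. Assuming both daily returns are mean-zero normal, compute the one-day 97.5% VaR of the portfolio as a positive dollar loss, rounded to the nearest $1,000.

$187,000

σ_p² = 0.66²·4.286² + 0.34²·1.18² + 2·0.87·0.66·0.34·4.286·1.18 = 10.1376 (%²).
σ_p = √10.1376 = 3.184%.
At 97.5%, z = 1.960.
VaR = 1.960 × 3.184% = 6.241%; on $3,000,000 that is $187,230.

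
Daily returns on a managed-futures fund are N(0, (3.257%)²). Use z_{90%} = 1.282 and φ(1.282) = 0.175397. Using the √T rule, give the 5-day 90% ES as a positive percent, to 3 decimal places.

σ_{5d} = 3.257% × √5 = 7.283%.
ES multiplier = φ(z)/(1−α) = 0.175397/0.1 = 1.754.
ES = 7.283% × 1.754 = 12.774%.

12.774%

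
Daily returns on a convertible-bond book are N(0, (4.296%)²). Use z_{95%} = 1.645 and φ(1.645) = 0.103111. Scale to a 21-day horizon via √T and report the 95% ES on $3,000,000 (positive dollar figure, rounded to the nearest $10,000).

σ_{21d} = 4.296% × √21 = 19.687%.
ES multiplier = φ(z)/(1−α) = 0.103111/0.05 = 2.062.
ES = 19.687% × 2.062 = 40.595%; on $3,000,000: $1,217,850.

$1,220,000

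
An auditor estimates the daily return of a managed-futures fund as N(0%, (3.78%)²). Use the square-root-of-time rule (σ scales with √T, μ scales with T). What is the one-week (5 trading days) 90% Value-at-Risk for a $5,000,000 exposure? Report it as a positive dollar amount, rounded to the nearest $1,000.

$542,000

At 90%, z = 1.282.
σ_{5d} = 3.78% × √5 = 8.452%.
VaR = 1.282 × 8.452% = 10.835%.
On $5,000,000: 0.10835 × $5,000,000 = $541,750.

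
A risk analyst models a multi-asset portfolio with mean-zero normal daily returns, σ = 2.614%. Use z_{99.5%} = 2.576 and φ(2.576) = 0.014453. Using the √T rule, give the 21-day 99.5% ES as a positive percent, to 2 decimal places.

34.63%

σ_{21d} = 2.614% × √21 = 11.979%.
ES multiplier = φ(z)/(1−α) = 0.014453/0.005 = 2.891.
ES = 11.979% × 2.891 = 34.631%.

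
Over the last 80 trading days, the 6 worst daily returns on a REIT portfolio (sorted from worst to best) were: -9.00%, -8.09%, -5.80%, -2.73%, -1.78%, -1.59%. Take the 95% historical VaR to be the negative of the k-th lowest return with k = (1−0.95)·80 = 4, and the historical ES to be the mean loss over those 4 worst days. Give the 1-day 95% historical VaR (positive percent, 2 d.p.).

2.73%

k = 4; the 4th lowest return is -2.73%, so VaR = 2.73%.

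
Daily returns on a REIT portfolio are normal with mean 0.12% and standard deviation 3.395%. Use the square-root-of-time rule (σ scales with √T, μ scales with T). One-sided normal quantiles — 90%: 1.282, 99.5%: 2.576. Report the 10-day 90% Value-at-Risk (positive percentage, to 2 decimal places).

12.56%

σ_{10d} = 3.395% × √10 = 10.736%; μ_{10d} = 10 × 0.12% = 1.200%.
VaR = −(1.200%) + 1.282 × 10.736% = 12.564%.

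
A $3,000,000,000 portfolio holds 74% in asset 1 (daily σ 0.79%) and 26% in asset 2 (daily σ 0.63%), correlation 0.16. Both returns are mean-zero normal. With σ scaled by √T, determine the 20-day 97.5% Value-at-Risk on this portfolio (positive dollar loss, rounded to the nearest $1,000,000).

$166,000,000

σ_p = √(0.74²·0.79² + 0.26²·0.63² + 2·0.16·0.74·0.26·0.79·0.63) = 0.632%.
σ_{20d} = 0.632% × √20 = 2.826%.
z(97.5%) = 1.960.
VaR = 1.960 × 2.826% = 5.539%; on $3,000,000,000 that is $166,170,000.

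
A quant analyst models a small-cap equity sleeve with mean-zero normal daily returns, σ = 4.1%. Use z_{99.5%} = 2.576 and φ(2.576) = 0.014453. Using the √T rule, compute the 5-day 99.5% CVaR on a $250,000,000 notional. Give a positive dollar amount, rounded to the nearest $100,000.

σ_{5d} = 4.1% × √5 = 9.168%.
ES multiplier = φ(z)/(1−α) = 0.014453/0.005 = 2.891.
ES = 9.168% × 2.891 = 26.505%; on $250,000,000: $66,262,500.

$66,300,000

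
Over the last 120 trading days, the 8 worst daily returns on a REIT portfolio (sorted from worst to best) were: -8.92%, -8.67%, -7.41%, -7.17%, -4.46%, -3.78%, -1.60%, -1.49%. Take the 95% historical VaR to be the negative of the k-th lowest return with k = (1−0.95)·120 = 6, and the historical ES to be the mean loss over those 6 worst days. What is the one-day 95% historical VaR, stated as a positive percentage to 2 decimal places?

k = 6; the 6th lowest return is -3.78%, so VaR = 3.78%.

3.78%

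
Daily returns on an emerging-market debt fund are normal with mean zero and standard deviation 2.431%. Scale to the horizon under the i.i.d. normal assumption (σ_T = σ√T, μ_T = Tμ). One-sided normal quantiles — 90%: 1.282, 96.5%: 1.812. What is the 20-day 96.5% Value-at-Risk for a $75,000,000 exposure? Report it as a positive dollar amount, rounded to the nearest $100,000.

σ_{20d} = 2.431% × √20 = 10.872%.
VaR = 1.812 × 10.872% = 19.700%.
On $75,000,000: 0.19700 × $75,000,000 = $14,775,000.

$14,800,000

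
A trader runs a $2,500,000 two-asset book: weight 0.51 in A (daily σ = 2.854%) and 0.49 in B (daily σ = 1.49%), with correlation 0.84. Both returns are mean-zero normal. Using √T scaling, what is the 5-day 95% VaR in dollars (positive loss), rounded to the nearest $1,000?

σ_p = √(0.51²·2.854² + 0.49²·1.49² + 2·0.84·0.51·0.49·2.854·1.49) = 2.106%.
σ_{5d} = 2.106% × √5 = 4.709%.
z(95%) = 1.645.
VaR = 1.645 × 4.709% = 7.746%; on $2,500,000 that is $193,650.

$194,000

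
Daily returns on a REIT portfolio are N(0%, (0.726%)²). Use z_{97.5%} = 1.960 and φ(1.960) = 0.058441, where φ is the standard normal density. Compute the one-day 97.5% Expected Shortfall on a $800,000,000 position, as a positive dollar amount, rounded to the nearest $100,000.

Tail multiplier: φ(z)/(1−α) = 0.058441 / 0.025 = 2.338.
ES = 0.726% × 2.338 = 1.697%.
On $800,000,000: 0.01697 × $800,000,000 = $13,576,000.

$13,600,000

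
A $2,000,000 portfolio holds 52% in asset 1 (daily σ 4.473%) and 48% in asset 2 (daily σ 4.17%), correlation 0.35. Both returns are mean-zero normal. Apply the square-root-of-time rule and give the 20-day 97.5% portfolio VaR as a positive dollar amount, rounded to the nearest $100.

$624,100

σ_p = √(0.52²·4.473² + 0.48²·4.17² + 2·0.35·0.52·0.48·4.473·4.17) = 3.560%.
σ_{20d} = 3.560% × √20 = 15.921%.
z(97.5%) = 1.960.
VaR = 1.960 × 15.921% = 31.205%; on $2,000,000 that is $624,100.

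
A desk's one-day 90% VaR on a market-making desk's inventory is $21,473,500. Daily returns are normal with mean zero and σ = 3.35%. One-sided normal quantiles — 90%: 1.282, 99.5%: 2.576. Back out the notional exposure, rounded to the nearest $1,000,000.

VaR as a fraction of value: z·σ = 1.282 × 3.35% = 4.2947%.
Position = $21,473,500 / 0.042947 = $500,000,000.

$500,000,000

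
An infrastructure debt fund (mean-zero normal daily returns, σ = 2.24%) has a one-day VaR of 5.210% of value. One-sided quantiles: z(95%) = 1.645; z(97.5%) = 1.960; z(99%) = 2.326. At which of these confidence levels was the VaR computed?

99%

Implied z = VaR/σ = 5.210 / 2.24 = 2.326.
This matches z(99%) = 2.326.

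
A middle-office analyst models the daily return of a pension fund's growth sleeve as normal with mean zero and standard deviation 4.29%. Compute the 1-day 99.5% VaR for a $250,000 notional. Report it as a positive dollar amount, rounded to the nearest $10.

$27,630

At 99.5% one-sided, z = 2.576.
VaR = z·σ = 2.576 × 4.29% = 11.051%.
On $250,000: 0.11051 × $250,000 = $27,628.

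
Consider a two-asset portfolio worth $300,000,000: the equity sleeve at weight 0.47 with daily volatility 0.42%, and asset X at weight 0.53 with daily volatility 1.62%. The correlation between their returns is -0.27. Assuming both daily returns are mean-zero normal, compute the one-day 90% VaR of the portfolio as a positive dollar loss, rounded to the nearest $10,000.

σ_p² = 0.47²·0.42² + 0.53²·1.62² + 2·-0.27·0.47·0.53·0.42·1.62 = 0.6846 (%²).
σ_p = √0.6846 = 0.827%.
At 90%, z = 1.282.
VaR = 1.282 × 0.827% = 1.060%; on $300,000,000 that is $3,180,000.

$3,180,000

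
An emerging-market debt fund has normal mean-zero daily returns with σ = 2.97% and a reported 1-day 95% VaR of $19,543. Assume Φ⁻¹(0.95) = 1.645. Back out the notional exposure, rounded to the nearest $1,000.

$400,000

VaR as a fraction of value: z·σ = 1.645 × 2.97% = 4.88565%.
Position = $19,543 / 0.0488565 = $400,008.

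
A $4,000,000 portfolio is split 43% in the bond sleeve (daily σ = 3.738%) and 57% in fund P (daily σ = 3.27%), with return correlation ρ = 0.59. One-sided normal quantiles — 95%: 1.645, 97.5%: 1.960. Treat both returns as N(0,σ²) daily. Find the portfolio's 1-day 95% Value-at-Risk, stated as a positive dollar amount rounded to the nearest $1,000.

σ_p² = 0.43²·3.738² + 0.57²·3.27² + 2·0.59·0.43·0.57·3.738·3.27 = 9.5929 (%²).
σ_p = √9.5929 = 3.097%.
VaR = 1.645 × 3.097% = 5.095%; on $4,000,000 that is $203,800.

$204,000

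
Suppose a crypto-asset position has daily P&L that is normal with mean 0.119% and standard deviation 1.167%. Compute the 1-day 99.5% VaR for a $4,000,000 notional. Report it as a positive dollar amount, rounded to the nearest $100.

At 99.5% one-sided, z = 2.576.
VaR = −μ + z·σ = −(0.119%) + 2.576 × 1.167% = 2.887%.
On $4,000,000: 0.02887 × $4,000,000 = $115,480.

$115,500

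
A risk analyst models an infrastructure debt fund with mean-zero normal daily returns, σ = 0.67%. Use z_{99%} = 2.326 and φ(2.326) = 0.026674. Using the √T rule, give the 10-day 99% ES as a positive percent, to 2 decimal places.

5.65%

σ_{10d} = 0.67% × √10 = 2.119%.
ES multiplier = φ(z)/(1−α) = 0.026674/0.01 = 2.667.
ES = 2.119% × 2.667 = 5.651%.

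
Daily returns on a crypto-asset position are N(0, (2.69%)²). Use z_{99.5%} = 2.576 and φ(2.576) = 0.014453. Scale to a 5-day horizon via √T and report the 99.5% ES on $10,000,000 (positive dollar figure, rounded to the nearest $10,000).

σ_{5d} = 2.69% × √5 = 6.015%.
ES multiplier = φ(z)/(1−α) = 0.014453/0.005 = 2.891.
ES = 6.015% × 2.891 = 17.389%; on $10,000,000: $1,738,900.

$1,740,000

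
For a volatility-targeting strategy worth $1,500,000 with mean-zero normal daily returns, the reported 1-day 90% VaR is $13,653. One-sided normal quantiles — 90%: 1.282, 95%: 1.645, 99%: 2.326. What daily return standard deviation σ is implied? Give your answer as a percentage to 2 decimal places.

0.71%

VaR as a fraction: $13,653 / $1,500,000 = 0.910%.
σ = VaR / z = 0.910% / 1.282 = 0.710%.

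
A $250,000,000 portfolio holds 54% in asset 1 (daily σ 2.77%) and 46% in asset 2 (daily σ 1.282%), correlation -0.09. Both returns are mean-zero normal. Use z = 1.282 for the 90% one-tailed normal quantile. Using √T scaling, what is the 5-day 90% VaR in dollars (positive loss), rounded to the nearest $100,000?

$11,200,000

σ_p = √(0.54²·2.77² + 0.46²·1.282² + 2·-0.09·0.54·0.46·2.77·1.282) = 1.558%.
σ_{5d} = 1.558% × √5 = 3.484%.
VaR = 1.282 × 3.484% = 4.466%; on $250,000,000 that is $11,165,000.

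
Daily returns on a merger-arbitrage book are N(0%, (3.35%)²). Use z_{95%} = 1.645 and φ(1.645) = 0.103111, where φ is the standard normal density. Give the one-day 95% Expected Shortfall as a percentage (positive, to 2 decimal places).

6.91%

Tail multiplier: φ(z)/(1−α) = 0.103111 / 0.05 = 2.062.
ES = 3.35% × 2.062 = 6.908%.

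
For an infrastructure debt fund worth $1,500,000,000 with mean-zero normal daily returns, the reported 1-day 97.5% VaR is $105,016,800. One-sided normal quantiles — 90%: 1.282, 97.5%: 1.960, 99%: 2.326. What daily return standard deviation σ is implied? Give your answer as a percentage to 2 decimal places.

3.57%

VaR as a fraction: $105,016,800 / $1,500,000,000 = 7.001%.
σ = VaR / z = 7.001% / 1.960 = 3.572%.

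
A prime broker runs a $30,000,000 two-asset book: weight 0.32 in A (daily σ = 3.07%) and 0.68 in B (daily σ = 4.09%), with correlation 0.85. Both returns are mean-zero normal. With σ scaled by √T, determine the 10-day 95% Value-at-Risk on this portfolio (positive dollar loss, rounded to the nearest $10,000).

$5,700,000

σ_p = √(0.32²·3.07² + 0.68²·4.09² + 2·0.85·0.32·0.68·3.07·4.09) = 3.653%.
σ_{10d} = 3.653% × √10 = 11.552%.
z(95%) = 1.645.
VaR = 1.645 × 11.552% = 19.003%; on $30,000,000 that is $5,700,900.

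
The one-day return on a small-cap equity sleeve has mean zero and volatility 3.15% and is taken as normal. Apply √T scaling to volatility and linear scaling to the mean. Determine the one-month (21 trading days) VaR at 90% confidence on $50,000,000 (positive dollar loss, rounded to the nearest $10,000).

At 90%, z = 1.282.
σ_{21d} = 3.15% × √21 = 14.435%.
VaR = 1.282 × 14.435% = 18.506%.
On $50,000,000: 0.18506 × $50,000,000 = $9,253,000.

$9,250,000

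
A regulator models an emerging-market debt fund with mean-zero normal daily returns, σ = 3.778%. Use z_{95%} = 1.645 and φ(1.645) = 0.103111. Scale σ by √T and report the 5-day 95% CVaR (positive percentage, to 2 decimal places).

17.42%

σ_{5d} = 3.778% × √5 = 8.448%.
ES multiplier = φ(z)/(1−α) = 0.103111/0.05 = 2.062.
ES = 8.448% × 2.062 = 17.420%.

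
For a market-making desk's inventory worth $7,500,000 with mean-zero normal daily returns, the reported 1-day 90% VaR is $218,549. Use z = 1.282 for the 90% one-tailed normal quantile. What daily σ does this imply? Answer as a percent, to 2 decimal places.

2.27%

VaR as a fraction: $218,549 / $7,500,000 = 2.914%.
σ = VaR / z = 2.914% / 1.282 = 2.273%.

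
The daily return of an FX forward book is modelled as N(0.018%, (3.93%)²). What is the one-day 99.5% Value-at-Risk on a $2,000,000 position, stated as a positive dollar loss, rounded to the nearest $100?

At 99.5% one-sided, z = 2.576.
VaR = −μ + z·σ = −(0.018%) + 2.576 × 3.93% = 10.106%.
On $2,000,000: 0.10106 × $2,000,000 = $202,120.

$202,100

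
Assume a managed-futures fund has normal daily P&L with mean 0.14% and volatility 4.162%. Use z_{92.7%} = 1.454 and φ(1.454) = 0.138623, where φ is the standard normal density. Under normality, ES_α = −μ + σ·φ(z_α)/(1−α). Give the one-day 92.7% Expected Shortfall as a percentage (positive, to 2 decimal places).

7.76%

Tail multiplier: φ(z)/(1−α) = 0.138623 / 0.073 = 1.899.
ES = −(0.14%) + 4.162% × 1.899 = 7.764%.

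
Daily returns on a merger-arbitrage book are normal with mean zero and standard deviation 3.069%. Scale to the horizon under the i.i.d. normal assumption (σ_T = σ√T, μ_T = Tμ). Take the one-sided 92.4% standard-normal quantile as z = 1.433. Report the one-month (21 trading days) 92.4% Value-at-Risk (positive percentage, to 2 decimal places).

20.15%

σ_{21d} = 3.069% × √21 = 14.064%.
VaR = 1.433 × 14.064% = 20.154%.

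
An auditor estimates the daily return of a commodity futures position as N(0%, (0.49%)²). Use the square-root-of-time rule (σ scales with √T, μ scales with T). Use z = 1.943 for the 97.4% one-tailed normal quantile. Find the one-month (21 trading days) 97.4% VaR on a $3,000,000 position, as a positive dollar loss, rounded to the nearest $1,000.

$131,000

σ_{21d} = 0.49% × √21 = 2.245%.
VaR = 1.943 × 2.245% = 4.362%.
On $3,000,000: 0.04362 × $3,000,000 = $130,860.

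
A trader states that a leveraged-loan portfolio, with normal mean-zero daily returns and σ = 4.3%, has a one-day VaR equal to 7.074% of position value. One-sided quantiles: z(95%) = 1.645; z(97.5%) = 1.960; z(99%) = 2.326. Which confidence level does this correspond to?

95%

Implied z = VaR/σ = 7.074 / 4.3 = 1.645.
This matches z(95%) = 1.645.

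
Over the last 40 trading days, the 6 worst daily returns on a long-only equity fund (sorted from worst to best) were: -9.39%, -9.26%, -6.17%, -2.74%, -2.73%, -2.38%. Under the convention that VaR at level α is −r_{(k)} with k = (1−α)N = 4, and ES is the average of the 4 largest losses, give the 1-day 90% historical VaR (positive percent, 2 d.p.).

2.74%

k = 4; the 4th lowest return is -2.74%, so VaR = 2.74%.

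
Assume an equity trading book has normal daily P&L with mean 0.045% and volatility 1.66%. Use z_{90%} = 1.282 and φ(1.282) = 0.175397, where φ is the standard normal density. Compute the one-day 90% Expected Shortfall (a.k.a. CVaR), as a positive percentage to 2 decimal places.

2.87%

Tail multiplier: φ(z)/(1−α) = 0.175397 / 0.1 = 1.754.
ES = −(0.045%) + 1.66% × 1.754 = 2.867%.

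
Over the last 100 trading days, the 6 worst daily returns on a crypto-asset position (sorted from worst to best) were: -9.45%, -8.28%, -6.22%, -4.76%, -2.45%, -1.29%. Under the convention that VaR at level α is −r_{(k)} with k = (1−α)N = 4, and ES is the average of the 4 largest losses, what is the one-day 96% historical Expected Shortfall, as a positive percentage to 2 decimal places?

The 4 worst returns sum to -28.71%.
ES = −(-28.71%) / 4 = 7.1775% ≈ 7.18%.

7.18%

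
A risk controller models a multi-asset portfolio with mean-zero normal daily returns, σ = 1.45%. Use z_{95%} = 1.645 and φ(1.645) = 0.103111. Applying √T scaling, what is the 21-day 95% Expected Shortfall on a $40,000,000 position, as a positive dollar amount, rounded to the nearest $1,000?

σ_{21d} = 1.45% × √21 = 6.645%.
ES multiplier = φ(z)/(1−α) = 0.103111/0.05 = 2.062.
ES = 6.645% × 2.062 = 13.702%; on $40,000,000: $5,480,800.

$5,481,000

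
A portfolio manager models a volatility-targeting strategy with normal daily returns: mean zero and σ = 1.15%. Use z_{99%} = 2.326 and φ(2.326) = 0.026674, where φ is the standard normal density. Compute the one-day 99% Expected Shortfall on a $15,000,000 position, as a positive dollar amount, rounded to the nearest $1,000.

Tail multiplier: φ(z)/(1−α) = 0.026674 / 0.01 = 2.667.
ES = 1.15% × 2.667 = 3.067%.
On $15,000,000: 0.03067 × $15,000,000 = $460,050.

$460,000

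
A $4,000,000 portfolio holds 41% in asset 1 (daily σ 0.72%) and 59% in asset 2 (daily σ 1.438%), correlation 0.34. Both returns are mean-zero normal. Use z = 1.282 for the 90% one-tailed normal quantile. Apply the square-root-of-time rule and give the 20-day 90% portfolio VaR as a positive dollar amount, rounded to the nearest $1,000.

σ_p = √(0.41²·0.72² + 0.59²·1.438² + 2·0.34·0.41·0.59·0.72·1.438) = 0.989%.
σ_{20d} = 0.989% × √20 = 4.423%.
VaR = 1.282 × 4.423% = 5.670%; on $4,000,000 that is $226,800.

$227,000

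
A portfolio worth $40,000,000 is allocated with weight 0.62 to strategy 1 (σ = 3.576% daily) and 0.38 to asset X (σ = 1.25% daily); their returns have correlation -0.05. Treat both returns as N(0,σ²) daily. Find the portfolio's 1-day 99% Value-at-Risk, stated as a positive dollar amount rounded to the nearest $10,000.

$2,090,000

σ_p² = 0.62²·3.576² + 0.38²·1.25² + 2·-0.05·0.62·0.38·3.576·1.25 = 5.0359 (%²).
σ_p = √5.0359 = 2.244%.
At 99%, z = 2.326.
VaR = 2.326 × 2.244% = 5.220%; on $40,000,000 that is $2,088,000.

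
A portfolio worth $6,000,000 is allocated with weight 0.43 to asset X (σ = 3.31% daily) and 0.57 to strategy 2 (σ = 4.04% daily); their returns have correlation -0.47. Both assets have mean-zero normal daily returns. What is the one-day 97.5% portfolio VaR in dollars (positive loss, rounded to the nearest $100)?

σ_p² = 0.43²·3.31² + 0.57²·4.04² + 2·-0.47·0.43·0.57·3.31·4.04 = 4.2478 (%²).
σ_p = √4.2478 = 2.061%.
At 97.5%, z = 1.960.
VaR = 1.960 × 2.061% = 4.040%; on $6,000,000 that is $242,400.

$242,400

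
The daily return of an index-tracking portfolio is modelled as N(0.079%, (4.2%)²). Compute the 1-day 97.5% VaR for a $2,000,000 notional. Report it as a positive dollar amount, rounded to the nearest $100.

$163,100

At 97.5% one-sided, z = 1.960.
VaR = −μ + z·σ = −(0.079%) + 1.960 × 4.2% = 8.153%.
On $2,000,000: 0.08153 × $2,000,000 = $163,060.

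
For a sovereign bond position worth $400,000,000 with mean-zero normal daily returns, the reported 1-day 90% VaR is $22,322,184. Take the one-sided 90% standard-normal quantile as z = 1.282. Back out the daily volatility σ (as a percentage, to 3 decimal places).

VaR as a fraction: $22,322,184 / $400,000,000 = 5.581%.
σ = VaR / z = 5.581% / 1.282 = 4.353%.

4.353%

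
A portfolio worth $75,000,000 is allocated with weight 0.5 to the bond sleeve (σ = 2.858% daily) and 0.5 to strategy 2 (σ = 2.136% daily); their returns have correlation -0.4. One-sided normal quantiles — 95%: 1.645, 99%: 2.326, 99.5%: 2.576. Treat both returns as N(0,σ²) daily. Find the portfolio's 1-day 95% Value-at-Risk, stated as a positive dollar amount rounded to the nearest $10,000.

σ_p² = 0.5²·2.858² + 0.5²·2.136² + 2·-0.4·0.5·0.5·2.858·2.136 = 1.9617 (%²).
σ_p = √1.9617 = 1.401%.
VaR = 1.645 × 1.401% = 2.305%; on $75,000,000 that is $1,728,750.

$1,730,000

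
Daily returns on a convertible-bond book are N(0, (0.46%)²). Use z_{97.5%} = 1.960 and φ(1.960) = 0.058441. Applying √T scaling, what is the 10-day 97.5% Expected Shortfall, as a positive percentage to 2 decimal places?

σ_{10d} = 0.46% × √10 = 1.455%.
ES multiplier = φ(z)/(1−α) = 0.058441/0.025 = 2.338.
ES = 1.455% × 2.338 = 3.402%.

3.40%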